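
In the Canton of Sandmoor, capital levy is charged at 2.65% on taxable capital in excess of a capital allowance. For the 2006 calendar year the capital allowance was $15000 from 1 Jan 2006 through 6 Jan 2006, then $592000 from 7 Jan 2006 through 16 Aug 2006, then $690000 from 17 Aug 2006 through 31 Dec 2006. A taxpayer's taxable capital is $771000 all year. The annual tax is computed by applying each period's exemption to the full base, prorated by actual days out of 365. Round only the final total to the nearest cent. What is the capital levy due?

1 Jan – 6 Jan 2006: 6 days, exemption $15000 → ($771000 − $15000) × 2.65% × 6/365 = $329.3260
7 Jan – 16 Aug 2006: 222 days, exemption $592000 → ($771000 − $592000) × 2.65% × 222/365 = $2885.0877
17 Aug – 31 Dec 2006: 137 days, exemption $690000 → ($771000 − $690000) × 2.65% × 137/365 = $805.6726
Total = $4020.0863

$4020.09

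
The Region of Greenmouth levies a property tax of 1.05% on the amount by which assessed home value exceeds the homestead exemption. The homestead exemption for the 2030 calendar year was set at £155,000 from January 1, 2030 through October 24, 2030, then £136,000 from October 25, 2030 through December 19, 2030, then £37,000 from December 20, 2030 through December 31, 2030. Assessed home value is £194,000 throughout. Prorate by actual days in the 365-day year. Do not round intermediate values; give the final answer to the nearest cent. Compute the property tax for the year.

£480.84

January 1 – October 24, 2030: 297 days, exemption £155,000 → (£194,000 − £155,000) × 1.05% × 297/365 = £333.2096
October 25 – December 19, 2030: 56 days, exemption £136,000 → (£194,000 − £136,000) × 1.05% × 56/365 = £93.4356
December 20 – December 31, 2030: 12 days, exemption £37,000 → (£194,000 − £37,000) × 1.05% × 12/365 = £54.1973
Total = £480.8425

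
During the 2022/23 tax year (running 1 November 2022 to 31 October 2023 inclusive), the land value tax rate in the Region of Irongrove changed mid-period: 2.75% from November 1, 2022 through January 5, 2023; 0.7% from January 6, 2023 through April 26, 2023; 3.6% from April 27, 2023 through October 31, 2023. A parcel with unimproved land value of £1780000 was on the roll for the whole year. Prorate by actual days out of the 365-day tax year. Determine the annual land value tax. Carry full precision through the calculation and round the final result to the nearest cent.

November 1, 2022 – January 5, 2023: 66 days at 2.75% → £1780000 × 2.75% × 66/365 = £8851.2329
January 6 – April 26, 2023: 111 days at 0.7% → £1780000 × 0.7% × 111/365 = £3789.2055
April 27 – October 31, 2023: 188 days at 3.6% → £1780000 × 3.6% × 188/365 = £33005.5890
Total = £45646.0274

£45646.03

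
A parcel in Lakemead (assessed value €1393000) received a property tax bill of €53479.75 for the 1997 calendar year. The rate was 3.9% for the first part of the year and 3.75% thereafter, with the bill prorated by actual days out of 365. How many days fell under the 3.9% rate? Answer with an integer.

Let d = days at the first rate; then 365 − d days at the second rate.
€1393000 × [3.9%·d + 3.75%·(365−d)] / 365 = €53479.75
Solving gives d = 217, so the new rate took effect on 6 Aug 1997.

217 days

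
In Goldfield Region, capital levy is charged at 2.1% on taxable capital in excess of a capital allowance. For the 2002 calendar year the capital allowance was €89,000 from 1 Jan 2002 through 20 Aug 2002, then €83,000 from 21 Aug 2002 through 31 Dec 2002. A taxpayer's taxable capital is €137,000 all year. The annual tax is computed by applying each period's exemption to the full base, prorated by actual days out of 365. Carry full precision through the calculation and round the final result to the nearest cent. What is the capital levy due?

1 Jan – 20 Aug 2002: 232 days, exemption €89,000 → (€137,000 − €89,000) × 2.1% × 232/365 = €640.7014
21 Aug – 31 Dec 2002: 133 days, exemption €83,000 → (€137,000 − €83,000) × 2.1% × 133/365 = €413.2110
Total = €1,053.9123

€1,053.91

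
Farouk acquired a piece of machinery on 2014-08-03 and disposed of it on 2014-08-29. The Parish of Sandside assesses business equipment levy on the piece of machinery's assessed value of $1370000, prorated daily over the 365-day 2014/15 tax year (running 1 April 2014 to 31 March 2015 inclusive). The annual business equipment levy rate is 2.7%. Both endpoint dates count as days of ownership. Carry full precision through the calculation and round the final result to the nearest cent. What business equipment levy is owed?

$2736.25

Days held (2014-08-03 to 2014-08-29): 27 out of 365
Tax = $1370000 × 2.7% × 27/365 = $2736.2466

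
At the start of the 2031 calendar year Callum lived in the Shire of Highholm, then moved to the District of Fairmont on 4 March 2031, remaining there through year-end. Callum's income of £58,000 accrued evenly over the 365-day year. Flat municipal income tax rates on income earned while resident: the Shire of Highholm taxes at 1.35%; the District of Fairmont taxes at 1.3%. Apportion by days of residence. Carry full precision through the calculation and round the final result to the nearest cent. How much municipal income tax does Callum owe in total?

£758.93

The Shire of Highholm, 1 January – 3 March 2031: 62 days → £58,000 × 1.35% × 62/365 = £133.0027
The District of Fairmont, 4 March – 31 December 2031: 303 days → £58,000 × 1.3% × 303/365 = £625.9233
Total = £758.9260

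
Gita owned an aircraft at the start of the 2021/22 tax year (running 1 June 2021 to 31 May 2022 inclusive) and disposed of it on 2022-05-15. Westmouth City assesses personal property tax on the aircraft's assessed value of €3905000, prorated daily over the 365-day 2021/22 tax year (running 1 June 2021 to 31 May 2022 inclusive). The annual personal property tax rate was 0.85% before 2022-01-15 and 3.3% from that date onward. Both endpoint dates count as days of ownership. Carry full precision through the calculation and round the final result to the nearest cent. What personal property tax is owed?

€63453.58

2021-06-01 to 2022-01-14: 228 days at 0.85% → €3905000 × 0.85% × 228/365 = €20733.9452
2022-01-15 to 2022-05-15: 121 days at 3.3% → €3905000 × 3.3% × 121/365 = €42719.6301
Total = €63453.5753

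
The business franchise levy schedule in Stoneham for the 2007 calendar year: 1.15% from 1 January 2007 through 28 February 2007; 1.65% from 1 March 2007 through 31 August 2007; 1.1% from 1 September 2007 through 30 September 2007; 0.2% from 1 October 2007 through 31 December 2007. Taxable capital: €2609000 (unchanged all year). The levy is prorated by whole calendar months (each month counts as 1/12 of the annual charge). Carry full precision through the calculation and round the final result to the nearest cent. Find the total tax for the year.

1 January – 28 February 2007: 2 months at 1.15% → €2609000 × 1.15% × 2/12 = €5000.5833
1 March – 31 August 2007: 6 months at 1.65% → €2609000 × 1.65% × 6/12 = €21524.2500
1 September – 30 September 2007: 1 month at 1.1% → €2609000 × 1.1% × 1/12 = €2391.5833
1 October – 31 December 2007: 3 months at 0.2% → €2609000 × 0.2% × 3/12 = €1304.5000
Total = €30220.9167

€30220.92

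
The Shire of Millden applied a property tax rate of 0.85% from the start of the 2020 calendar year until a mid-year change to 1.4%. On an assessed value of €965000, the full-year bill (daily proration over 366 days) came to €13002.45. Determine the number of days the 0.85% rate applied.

35 days

Let d = days at the first rate; then 366 − d days at the second rate.
€965000 × [0.85%·d + 1.4%·(366−d)] / 366 = €13002.45
Solving gives d = 35, so the new rate took effect on 5 Feb 2020.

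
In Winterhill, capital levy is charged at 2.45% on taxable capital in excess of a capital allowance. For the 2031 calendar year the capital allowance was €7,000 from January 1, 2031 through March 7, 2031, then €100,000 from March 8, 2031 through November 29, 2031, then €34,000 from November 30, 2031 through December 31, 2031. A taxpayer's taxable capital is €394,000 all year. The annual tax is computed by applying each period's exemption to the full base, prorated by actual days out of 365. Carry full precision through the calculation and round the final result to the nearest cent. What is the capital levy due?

€7,756.77

January 1 – March 7, 2031: 66 days, exemption €7,000 → (€394,000 − €7,000) × 2.45% × 66/365 = €1,714.4630
March 8 – November 29, 2031: 267 days, exemption €100,000 → (€394,000 − €100,000) × 2.45% × 267/365 = €5,269.0438
November 30 – December 31, 2031: 32 days, exemption €34,000 → (€394,000 − €34,000) × 2.45% × 32/365 = €773.2603
Total = €7,756.7671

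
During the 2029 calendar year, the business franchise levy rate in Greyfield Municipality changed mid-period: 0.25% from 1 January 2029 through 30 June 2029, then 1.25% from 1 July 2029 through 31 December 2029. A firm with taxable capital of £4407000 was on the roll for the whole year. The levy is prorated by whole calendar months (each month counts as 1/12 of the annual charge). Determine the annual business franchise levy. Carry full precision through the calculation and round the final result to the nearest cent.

£33052.50

1 January – 30 June 2029: 6 months at 0.25% → £4407000 × 0.25% × 6/12 = £5508.7500
1 July – 31 December 2029: 6 months at 1.25% → £4407000 × 1.25% × 6/12 = £27543.7500
Total = £33052.5000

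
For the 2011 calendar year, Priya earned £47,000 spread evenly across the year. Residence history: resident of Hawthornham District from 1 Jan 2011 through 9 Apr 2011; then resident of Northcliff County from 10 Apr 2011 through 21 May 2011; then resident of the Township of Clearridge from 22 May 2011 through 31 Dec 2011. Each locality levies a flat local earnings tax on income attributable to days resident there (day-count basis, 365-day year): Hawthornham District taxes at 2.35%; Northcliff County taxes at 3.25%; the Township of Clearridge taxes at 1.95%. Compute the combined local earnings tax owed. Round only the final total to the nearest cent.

£1,037.80

Hawthornham District, 1 Jan – 9 Apr 2011: 99 days → £47,000 × 2.35% × 99/365 = £299.5767
Northcliff County, 10 Apr – 21 May 2011: 42 days → £47,000 × 3.25% × 42/365 = £175.7671
The Township of Clearridge, 22 May – 31 Dec 2011: 224 days → £47,000 × 1.95% × 224/365 = £562.4548
Total = £1,037.7986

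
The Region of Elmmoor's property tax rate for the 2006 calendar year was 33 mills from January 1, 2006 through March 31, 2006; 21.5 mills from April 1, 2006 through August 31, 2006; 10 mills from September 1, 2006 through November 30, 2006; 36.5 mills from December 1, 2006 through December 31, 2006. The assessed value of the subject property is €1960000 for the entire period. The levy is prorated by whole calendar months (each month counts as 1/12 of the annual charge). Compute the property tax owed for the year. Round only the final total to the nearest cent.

January 1 – March 31, 2006: 3 months at 33 mills → €1960000 × 3.3% × 3/12 = €16170.0000
April 1 – August 31, 2006: 5 months at 21.5 mills → €1960000 × 2.15% × 5/12 = €17558.3333
September 1 – November 30, 2006: 3 months at 10 mills → €1960000 × 1% × 3/12 = €4900.0000
December 1 – December 31, 2006: 1 month at 36.5 mills → €1960000 × 3.65% × 1/12 = €5961.6667
Total = €44590.0000

€44590.00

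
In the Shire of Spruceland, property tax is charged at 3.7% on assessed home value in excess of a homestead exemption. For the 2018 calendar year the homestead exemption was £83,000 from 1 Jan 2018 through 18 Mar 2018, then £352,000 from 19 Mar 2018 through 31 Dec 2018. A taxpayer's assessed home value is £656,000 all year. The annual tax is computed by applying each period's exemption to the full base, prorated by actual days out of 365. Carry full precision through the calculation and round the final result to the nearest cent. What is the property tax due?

1 Jan – 18 Mar 2018: 77 days, exemption £83,000 → (£656,000 − £83,000) × 3.7% × 77/365 = £4,472.5397
19 Mar – 31 Dec 2018: 288 days, exemption £352,000 → (£656,000 − £352,000) × 3.7% × 288/365 = £8,875.1342
Total = £13,347.6740

£13,347.67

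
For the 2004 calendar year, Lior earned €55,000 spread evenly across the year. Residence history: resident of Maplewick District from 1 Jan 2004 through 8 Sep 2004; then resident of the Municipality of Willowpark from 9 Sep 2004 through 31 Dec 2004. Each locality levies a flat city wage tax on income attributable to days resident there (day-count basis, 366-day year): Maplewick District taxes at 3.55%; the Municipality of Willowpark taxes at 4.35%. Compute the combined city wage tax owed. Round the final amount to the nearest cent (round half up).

€2,089.55

Maplewick District, 1 Jan – 8 Sep 2004: 252 days → €55,000 × 3.55% × 252/366 = €1,344.3443
The Municipality of Willowpark, 9 Sep – 31 Dec 2004: 114 days → €55,000 × 4.35% × 114/366 = €745.2049
Total = €2,089.5492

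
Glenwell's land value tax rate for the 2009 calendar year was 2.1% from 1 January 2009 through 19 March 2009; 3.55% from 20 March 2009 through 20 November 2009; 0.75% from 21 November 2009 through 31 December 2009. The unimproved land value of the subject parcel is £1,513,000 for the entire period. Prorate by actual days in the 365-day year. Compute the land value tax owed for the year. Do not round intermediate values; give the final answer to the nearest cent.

£44,264.58

1 January – 19 March 2009: 78 days at 2.1% → £1,513,000 × 2.1% × 78/365 = £6,789.8466
20 March – 20 November 2009: 246 days at 3.55% → £1,513,000 × 3.55% × 246/365 = £36,200.0795
21 November – 31 December 2009: 41 days at 0.75% → £1,513,000 × 0.75% × 41/365 = £1,274.6507
Total = £44,264.5767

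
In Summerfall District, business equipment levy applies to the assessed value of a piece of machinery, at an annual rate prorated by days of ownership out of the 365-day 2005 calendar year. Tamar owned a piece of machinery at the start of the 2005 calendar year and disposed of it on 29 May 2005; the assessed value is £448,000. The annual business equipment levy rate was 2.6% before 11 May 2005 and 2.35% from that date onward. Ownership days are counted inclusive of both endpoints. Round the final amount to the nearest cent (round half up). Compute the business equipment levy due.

1 January – 10 May 2005: 130 days at 2.6% → £448,000 × 2.6% × 130/365 = £4,148.6027
11 May – 29 May 2005: 19 days at 2.35% → £448,000 × 2.35% × 19/365 = £548.0329
Total = £4,696.6356

£4,696.64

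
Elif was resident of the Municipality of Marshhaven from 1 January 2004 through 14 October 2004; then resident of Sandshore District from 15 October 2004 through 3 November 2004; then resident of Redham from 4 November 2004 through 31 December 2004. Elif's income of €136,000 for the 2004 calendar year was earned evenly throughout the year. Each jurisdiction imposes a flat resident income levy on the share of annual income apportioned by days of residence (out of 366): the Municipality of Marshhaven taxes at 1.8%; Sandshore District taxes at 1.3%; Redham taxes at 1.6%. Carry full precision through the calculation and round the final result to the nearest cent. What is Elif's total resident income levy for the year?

The Municipality of Marshhaven, 1 January – 14 October 2004: 288 days → €136,000 × 1.8% × 288/366 = €1,926.2951
Sandshore District, 15 October – 3 November 2004: 20 days → €136,000 × 1.3% × 20/366 = €96.6120
Redham, 4 November – 31 December 2004: 58 days → €136,000 × 1.6% × 58/366 = €344.8306
Total = €2,367.7377

€2,367.74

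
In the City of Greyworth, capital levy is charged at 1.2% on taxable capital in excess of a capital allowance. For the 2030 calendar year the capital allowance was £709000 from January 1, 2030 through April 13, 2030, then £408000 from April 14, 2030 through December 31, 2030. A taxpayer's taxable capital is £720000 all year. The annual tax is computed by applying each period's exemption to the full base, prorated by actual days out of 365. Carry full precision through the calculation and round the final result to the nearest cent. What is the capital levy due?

£2724.72

January 1 – April 13, 2030: 103 days, exemption £709000 → (£720000 − £709000) × 1.2% × 103/365 = £37.2493
April 14 – December 31, 2030: 262 days, exemption £408000 → (£720000 − £408000) × 1.2% × 262/365 = £2687.4740
Total = £2724.7233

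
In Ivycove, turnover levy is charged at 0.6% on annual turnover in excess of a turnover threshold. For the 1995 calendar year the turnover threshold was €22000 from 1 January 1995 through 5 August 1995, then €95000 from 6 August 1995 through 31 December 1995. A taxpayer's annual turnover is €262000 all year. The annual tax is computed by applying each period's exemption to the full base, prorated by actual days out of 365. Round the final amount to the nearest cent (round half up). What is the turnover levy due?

€1262.40

1 January – 5 August 1995: 217 days, exemption €22000 → (€262000 − €22000) × 0.6% × 217/365 = €856.1096
6 August – 31 December 1995: 148 days, exemption €95000 → (€262000 − €95000) × 0.6% × 148/365 = €406.2904
Total = €1262.4000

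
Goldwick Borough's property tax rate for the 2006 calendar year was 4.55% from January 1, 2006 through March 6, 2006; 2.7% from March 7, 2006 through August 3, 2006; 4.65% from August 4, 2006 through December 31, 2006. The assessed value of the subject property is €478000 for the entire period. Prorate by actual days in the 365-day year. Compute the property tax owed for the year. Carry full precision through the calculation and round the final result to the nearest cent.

January 1 – March 6, 2006: 65 days at 4.55% → €478000 × 4.55% × 65/365 = €3873.1096
March 7 – August 3, 2006: 150 days at 2.7% → €478000 × 2.7% × 150/365 = €5303.8356
August 4 – December 31, 2006: 150 days at 4.65% → €478000 × 4.65% × 150/365 = €9134.3836
Total = €18311.3288

€18311.33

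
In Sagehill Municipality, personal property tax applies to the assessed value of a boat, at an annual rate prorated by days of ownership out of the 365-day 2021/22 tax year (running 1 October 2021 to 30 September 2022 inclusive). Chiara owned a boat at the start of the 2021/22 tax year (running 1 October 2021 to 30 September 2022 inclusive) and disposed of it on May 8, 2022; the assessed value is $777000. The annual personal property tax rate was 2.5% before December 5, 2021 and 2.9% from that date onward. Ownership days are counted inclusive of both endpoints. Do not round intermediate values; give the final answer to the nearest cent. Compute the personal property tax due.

$13028.05

October 1 – December 4, 2021: 65 days at 2.5% → $777000 × 2.5% × 65/365 = $3459.2466
December 5, 2021 – May 8, 2022: 155 days at 2.9% → $777000 × 2.9% × 155/365 = $9568.8082
Total = $13028.0548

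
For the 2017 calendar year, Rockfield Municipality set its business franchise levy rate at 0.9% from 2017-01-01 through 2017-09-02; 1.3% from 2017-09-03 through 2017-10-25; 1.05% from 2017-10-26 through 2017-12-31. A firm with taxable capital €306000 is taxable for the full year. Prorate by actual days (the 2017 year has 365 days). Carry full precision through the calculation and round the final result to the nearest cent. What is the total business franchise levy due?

€3015.99

2017-01-01 to 2017-09-02: 245 days at 0.9% → €306000 × 0.9% × 245/365 = €1848.5753
2017-09-03 to 2017-10-25: 53 days at 1.3% → €306000 × 1.3% × 53/365 = €577.6274
2017-10-26 to 2017-12-31: 67 days at 1.05% → €306000 × 1.05% × 67/365 = €589.7836
Total = €3015.9863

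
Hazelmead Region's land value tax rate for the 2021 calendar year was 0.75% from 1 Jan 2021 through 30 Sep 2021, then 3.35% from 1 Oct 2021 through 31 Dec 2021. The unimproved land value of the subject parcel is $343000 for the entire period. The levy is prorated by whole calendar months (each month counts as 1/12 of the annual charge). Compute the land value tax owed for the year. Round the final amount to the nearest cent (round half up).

$4802.00

1 Jan – 30 Sep 2021: 9 months at 0.75% → $343000 × 0.75% × 9/12 = $1929.3750
1 Oct – 31 Dec 2021: 3 months at 3.35% → $343000 × 3.35% × 3/12 = $2872.6250
Total = $4802.0000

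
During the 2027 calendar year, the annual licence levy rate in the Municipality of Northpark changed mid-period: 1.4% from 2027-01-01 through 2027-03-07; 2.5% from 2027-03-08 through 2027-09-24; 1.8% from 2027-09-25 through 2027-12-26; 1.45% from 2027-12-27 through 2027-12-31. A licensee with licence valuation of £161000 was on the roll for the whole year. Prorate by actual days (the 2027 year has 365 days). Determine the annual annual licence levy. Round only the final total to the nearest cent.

2027-01-01 to 2027-03-07: 66 days at 1.4% → £161000 × 1.4% × 66/365 = £407.5726
2027-03-08 to 2027-09-24: 201 days at 2.5% → £161000 × 2.5% × 201/365 = £2216.5068
2027-09-25 to 2027-12-26: 93 days at 1.8% → £161000 × 1.8% × 93/365 = £738.3945
2027-12-27 to 2027-12-31: 5 days at 1.45% → £161000 × 1.45% × 5/365 = £31.9795
Total = £3394.4534

£3394.45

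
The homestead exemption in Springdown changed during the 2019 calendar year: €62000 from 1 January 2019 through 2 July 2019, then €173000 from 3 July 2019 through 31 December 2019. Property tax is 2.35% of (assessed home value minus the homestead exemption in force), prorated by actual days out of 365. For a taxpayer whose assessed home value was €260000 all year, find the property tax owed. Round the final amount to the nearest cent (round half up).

1 January – 2 July 2019: 183 days, exemption €62000 → (€260000 − €62000) × 2.35% × 183/365 = €2332.8740
3 July – 31 December 2019: 182 days, exemption €173000 → (€260000 − €173000) × 2.35% × 182/365 = €1019.4493
Total = €3352.3233

€3352.32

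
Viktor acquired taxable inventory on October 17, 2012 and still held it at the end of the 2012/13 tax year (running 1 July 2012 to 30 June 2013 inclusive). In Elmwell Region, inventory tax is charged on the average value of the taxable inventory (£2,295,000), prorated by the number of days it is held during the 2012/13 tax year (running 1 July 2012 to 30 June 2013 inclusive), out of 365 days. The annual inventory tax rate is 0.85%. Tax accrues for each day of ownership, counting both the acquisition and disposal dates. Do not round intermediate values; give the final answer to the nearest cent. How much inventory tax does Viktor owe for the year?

£13,735.42

Days held (October 17, 2012 – June 30, 2013): 257 out of 365
Tax = £2,295,000 × 0.85% × 257/365 = £13,735.4178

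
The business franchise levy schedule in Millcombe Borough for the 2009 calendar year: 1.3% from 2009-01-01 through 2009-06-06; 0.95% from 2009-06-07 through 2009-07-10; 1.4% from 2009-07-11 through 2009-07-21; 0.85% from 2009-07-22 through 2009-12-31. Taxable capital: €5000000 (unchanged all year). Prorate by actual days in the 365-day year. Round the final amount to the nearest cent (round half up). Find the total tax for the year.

2009-01-01 to 2009-06-06: 157 days at 1.3% → €5000000 × 1.3% × 157/365 = €27958.9041
2009-06-07 to 2009-07-10: 34 days at 0.95% → €5000000 × 0.95% × 34/365 = €4424.6575
2009-07-11 to 2009-07-21: 11 days at 1.4% → €5000000 × 1.4% × 11/365 = €2109.5890
2009-07-22 to 2009-12-31: 163 days at 0.85% → €5000000 × 0.85% × 163/365 = €18979.4521
Total = €53472.6027

€53472.60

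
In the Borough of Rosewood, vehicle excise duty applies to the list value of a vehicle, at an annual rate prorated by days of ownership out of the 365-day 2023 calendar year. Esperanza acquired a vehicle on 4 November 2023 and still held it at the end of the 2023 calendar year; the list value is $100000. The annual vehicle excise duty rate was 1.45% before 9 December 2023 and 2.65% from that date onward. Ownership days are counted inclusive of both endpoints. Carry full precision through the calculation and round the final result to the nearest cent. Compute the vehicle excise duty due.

4 November – 8 December 2023: 35 days at 1.45% → $100000 × 1.45% × 35/365 = $139.0411
9 December – 31 December 2023: 23 days at 2.65% → $100000 × 2.65% × 23/365 = $166.9863
Total = $306.0274

$306.03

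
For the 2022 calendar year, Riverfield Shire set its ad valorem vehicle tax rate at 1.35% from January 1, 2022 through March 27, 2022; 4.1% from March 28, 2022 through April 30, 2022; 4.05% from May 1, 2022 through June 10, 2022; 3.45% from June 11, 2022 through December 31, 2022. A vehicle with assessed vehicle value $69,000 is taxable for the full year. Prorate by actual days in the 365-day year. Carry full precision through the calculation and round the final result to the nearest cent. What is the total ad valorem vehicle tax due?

$2,127.37

January 1 – March 27, 2022: 86 days at 1.35% → $69,000 × 1.35% × 86/365 = $219.4767
March 28 – April 30, 2022: 34 days at 4.1% → $69,000 × 4.1% × 34/365 = $263.5233
May 1 – June 10, 2022: 41 days at 4.05% → $69,000 × 4.05% × 41/365 = $313.9027
June 11 – December 31, 2022: 204 days at 3.45% → $69,000 × 3.45% × 204/365 = $1,330.4712
Total = $2,127.3740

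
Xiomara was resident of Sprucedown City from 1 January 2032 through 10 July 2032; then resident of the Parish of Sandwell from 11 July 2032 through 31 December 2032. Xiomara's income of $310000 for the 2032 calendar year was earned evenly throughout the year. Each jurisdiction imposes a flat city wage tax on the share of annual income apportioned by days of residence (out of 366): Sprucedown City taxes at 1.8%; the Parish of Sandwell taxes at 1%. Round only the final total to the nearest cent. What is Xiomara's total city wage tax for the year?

Sprucedown City, 1 January – 10 July 2032: 192 days → $310000 × 1.8% × 192/366 = $2927.2131
The Parish of Sandwell, 11 July – 31 December 2032: 174 days → $310000 × 1% × 174/366 = $1473.7705
Total = $4400.9836

$4400.98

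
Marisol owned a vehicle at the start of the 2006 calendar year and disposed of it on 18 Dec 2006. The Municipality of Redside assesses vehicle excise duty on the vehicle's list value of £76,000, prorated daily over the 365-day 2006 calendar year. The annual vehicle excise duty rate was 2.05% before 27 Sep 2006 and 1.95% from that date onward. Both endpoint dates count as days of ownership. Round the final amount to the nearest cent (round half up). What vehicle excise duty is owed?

£1,485.23

1 Jan – 26 Sep 2006: 269 days at 2.05% → £76,000 × 2.05% × 269/365 = £1,148.2247
27 Sep – 18 Dec 2006: 83 days at 1.95% → £76,000 × 1.95% × 83/365 = £337.0027
Total = £1,485.2274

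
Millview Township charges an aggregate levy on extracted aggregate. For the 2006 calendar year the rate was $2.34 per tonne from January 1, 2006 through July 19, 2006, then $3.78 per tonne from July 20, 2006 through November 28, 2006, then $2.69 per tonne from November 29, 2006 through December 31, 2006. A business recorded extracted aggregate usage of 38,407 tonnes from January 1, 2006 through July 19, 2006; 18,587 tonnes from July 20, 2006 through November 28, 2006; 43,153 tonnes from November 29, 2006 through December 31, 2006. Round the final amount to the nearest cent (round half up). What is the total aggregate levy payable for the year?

January 1 – July 19, 2006: 38,407 tonnes at $2.34/tonne → $89,872.38
July 20 – November 28, 2006: 18,587 tonnes at $3.78/tonne → $70,258.86
November 29 – December 31, 2006: 43,153 tonnes at $2.69/tonne → $116,081.57

$276,212.81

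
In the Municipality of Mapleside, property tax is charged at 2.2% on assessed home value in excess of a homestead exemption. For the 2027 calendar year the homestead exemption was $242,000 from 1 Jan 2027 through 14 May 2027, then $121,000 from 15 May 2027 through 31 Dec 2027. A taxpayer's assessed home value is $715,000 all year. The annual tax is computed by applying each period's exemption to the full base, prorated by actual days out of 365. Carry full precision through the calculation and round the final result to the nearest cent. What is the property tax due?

$12,090.72

1 Jan – 14 May 2027: 134 days, exemption $242,000 → ($715,000 − $242,000) × 2.2% × 134/365 = $3,820.2849
15 May – 31 Dec 2027: 231 days, exemption $121,000 → ($715,000 − $121,000) × 2.2% × 231/365 = $8,270.4329
Total = $12,090.7178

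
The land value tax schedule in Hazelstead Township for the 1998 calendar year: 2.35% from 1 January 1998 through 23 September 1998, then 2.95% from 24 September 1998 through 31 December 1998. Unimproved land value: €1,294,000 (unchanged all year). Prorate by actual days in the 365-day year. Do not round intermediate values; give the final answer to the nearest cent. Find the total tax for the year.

€32,514.85

1 January – 23 September 1998: 266 days at 2.35% → €1,294,000 × 2.35% × 266/365 = €22,161.0795
24 September – 31 December 1998: 99 days at 2.95% → €1,294,000 × 2.95% × 99/365 = €10,353.7726
Total = €32,514.8521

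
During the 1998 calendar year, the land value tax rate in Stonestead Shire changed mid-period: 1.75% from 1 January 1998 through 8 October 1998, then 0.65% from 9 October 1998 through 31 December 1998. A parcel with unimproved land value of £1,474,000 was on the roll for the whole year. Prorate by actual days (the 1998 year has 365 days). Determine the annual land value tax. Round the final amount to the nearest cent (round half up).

£22,063.56

1 January – 8 October 1998: 281 days at 1.75% → £1,474,000 × 1.75% × 281/365 = £19,858.6164
9 October – 31 December 1998: 84 days at 0.65% → £1,474,000 × 0.65% × 84/365 = £2,204.9425
Total = £22,063.5589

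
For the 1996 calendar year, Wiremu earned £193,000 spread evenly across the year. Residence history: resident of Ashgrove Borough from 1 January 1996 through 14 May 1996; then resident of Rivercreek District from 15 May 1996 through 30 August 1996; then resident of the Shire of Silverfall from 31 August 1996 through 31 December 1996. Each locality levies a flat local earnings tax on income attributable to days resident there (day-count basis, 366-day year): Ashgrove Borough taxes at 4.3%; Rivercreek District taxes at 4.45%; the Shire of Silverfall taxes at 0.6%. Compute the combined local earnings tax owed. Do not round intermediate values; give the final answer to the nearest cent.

£5,984.58

Ashgrove Borough, 1 January – 14 May 1996: 135 days → £193,000 × 4.3% × 135/366 = £3,061.1066
Rivercreek District, 15 May – 30 August 1996: 108 days → £193,000 × 4.45% × 108/366 = £2,534.3115
The Shire of Silverfall, 31 August – 31 December 1996: 123 days → £193,000 × 0.6% × 123/366 = £389.1639
Total = £5,984.5820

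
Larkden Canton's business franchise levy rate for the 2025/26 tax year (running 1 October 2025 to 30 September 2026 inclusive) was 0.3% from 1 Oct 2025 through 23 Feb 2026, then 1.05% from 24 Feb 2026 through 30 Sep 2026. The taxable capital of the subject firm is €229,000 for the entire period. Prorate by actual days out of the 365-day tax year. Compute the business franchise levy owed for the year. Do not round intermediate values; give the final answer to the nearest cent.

€1,717.50

1 Oct 2025 – 23 Feb 2026: 146 days at 0.3% → €229,000 × 0.3% × 146/365 = €274.8000
24 Feb – 30 Sep 2026: 219 days at 1.05% → €229,000 × 1.05% × 219/365 = €1,442.7000
Total = €1,717.5000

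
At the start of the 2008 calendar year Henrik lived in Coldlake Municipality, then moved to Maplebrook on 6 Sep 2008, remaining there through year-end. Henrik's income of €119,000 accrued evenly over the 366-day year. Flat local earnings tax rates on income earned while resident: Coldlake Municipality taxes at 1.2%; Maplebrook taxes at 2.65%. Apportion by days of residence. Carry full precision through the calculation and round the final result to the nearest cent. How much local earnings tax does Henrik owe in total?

Coldlake Municipality, 1 Jan – 5 Sep 2008: 249 days → €119,000 × 1.2% × 249/366 = €971.5082
Maplebrook, 6 Sep – 31 Dec 2008: 117 days → €119,000 × 2.65% × 117/366 = €1,008.0861
Total = €1,979.5943

€1,979.59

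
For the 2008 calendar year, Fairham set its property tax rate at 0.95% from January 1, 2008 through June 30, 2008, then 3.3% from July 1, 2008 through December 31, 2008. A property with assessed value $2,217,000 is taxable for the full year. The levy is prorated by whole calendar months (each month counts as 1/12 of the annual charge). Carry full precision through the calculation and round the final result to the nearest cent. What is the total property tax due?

$47,111.25

January 1 – June 30, 2008: 6 months at 0.95% → $2,217,000 × 0.95% × 6/12 = $10,530.7500
July 1 – December 31, 2008: 6 months at 3.3% → $2,217,000 × 3.3% × 6/12 = $36,580.5000
Total = $47,111.2500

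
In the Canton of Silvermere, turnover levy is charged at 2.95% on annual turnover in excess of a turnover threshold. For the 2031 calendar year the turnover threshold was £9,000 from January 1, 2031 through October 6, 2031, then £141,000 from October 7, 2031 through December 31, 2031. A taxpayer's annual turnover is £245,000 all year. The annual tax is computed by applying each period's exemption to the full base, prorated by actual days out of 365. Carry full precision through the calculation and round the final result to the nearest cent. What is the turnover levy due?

£6,044.51

January 1 – October 6, 2031: 279 days, exemption £9,000 → (£245,000 − £9,000) × 2.95% × 279/365 = £5,321.6384
October 7 – December 31, 2031: 86 days, exemption £141,000 → (£245,000 − £141,000) × 2.95% × 86/365 = £722.8712
Total = £6,044.5096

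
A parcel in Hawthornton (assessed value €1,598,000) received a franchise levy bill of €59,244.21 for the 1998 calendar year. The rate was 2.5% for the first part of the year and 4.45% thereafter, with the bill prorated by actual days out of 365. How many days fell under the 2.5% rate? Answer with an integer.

Let d = days at the first rate; then 365 − d days at the second rate.
€1,598,000 × [2.5%·d + 4.45%·(365−d)] / 365 = €59,244.21
Solving gives d = 139, so the new rate took effect on 20 May 1998.

139 days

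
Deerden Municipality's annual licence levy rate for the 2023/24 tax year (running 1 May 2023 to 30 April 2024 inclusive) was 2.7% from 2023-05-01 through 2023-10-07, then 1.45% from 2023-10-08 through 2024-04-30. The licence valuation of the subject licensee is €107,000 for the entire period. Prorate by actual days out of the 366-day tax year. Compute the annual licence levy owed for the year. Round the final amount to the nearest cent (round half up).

€2,136.20

2023-05-01 to 2023-10-07: 160 days at 2.7% → €107,000 × 2.7% × 160/366 = €1,262.9508
2023-10-08 to 2024-04-30: 206 days at 1.45% → €107,000 × 1.45% × 206/366 = €873.2486
Total = €2,136.1995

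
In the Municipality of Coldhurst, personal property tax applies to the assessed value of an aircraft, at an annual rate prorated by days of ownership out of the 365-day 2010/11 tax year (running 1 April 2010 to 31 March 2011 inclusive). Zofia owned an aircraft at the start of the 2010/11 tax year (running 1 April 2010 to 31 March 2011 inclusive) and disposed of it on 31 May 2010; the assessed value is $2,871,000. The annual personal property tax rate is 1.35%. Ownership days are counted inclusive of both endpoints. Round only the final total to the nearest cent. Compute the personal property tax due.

Days held (1 Apr – 31 May 2010): 61 out of 365
Tax = $2,871,000 × 1.35% × 61/365 = $6,477.4479

$6,477.45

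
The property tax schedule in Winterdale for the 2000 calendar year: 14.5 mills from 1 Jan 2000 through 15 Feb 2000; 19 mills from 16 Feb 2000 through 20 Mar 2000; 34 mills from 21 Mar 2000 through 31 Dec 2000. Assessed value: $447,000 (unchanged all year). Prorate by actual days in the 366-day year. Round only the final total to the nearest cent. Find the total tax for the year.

$13,479.61

1 Jan – 15 Feb 2000: 46 days at 14.5 mills → $447,000 × 1.45% × 46/366 = $814.6148
16 Feb – 20 Mar 2000: 34 days at 19 mills → $447,000 × 1.9% × 34/366 = $788.9672
21 Mar – 31 Dec 2000: 286 days at 34 mills → $447,000 × 3.4% × 286/366 = $11,876.0328
Total = $13,479.6148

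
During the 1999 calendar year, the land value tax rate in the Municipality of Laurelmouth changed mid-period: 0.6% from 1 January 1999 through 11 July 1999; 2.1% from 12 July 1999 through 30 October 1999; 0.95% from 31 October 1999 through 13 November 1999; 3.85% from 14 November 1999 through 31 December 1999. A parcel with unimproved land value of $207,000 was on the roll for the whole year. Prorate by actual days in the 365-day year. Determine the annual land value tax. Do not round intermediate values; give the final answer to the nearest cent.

1 January – 11 July 1999: 192 days at 0.6% → $207,000 × 0.6% × 192/365 = $653.3260
12 July – 30 October 1999: 111 days at 2.1% → $207,000 × 2.1% × 111/365 = $1,321.9644
31 October – 13 November 1999: 14 days at 0.95% → $207,000 × 0.95% × 14/365 = $75.4274
14 November – 31 December 1999: 48 days at 3.85% → $207,000 × 3.85% × 48/365 = $1,048.0438
Total = $3,098.7616

$3,098.76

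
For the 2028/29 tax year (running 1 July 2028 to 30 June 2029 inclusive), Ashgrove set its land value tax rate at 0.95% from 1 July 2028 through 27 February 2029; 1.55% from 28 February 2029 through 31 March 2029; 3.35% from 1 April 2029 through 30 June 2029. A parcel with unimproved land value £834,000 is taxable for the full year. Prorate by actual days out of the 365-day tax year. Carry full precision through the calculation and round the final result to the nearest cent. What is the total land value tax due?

£13,352.00

1 July 2028 – 27 February 2029: 242 days at 0.95% → £834,000 × 0.95% × 242/365 = £5,253.0575
28 February – 31 March 2029: 32 days at 1.55% → £834,000 × 1.55% × 32/365 = £1,133.3260
1 April – 30 June 2029: 91 days at 3.35% → £834,000 × 3.35% × 91/365 = £6,965.6137
Total = £13,351.9973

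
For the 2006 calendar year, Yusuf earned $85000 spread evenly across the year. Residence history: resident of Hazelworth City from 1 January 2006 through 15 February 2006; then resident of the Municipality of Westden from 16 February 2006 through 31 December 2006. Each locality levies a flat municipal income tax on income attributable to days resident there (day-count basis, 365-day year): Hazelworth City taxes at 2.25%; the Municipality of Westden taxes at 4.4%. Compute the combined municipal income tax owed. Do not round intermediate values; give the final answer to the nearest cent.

$3509.68

Hazelworth City, 1 January – 15 February 2006: 46 days → $85000 × 2.25% × 46/365 = $241.0274
The Municipality of Westden, 16 February – 31 December 2006: 319 days → $85000 × 4.4% × 319/365 = $3268.6575
Total = $3509.6849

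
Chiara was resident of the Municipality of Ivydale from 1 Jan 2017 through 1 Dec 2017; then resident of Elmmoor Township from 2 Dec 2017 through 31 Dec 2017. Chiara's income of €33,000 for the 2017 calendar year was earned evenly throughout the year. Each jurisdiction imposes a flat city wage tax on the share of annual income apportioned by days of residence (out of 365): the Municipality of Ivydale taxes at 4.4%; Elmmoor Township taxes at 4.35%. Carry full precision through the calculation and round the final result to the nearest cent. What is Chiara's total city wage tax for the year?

The Municipality of Ivydale, 1 Jan – 1 Dec 2017: 335 days → €33,000 × 4.4% × 335/365 = €1,332.6575
Elmmoor Township, 2 Dec – 31 Dec 2017: 30 days → €33,000 × 4.35% × 30/365 = €117.9863
Total = €1,450.6438

€1,450.64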